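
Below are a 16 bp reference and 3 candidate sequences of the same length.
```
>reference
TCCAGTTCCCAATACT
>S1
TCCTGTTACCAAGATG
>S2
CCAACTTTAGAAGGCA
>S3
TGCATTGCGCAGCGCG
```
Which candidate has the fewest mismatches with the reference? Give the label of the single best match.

S1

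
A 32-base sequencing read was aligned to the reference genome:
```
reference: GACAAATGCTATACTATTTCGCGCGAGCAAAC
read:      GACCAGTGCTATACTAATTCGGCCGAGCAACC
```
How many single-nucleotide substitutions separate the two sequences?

Mismatches (1-based): base 4: A→C; base 6: A→G; base 17: T→A; base 22: C→G; base 23: G→C; base 31: A→C.

6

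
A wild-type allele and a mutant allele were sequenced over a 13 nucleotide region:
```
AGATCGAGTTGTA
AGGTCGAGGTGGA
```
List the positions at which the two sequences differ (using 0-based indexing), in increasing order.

Scanning 0-based: 2: A/G; 8: T/G; 11: T/G.

2, 8, 11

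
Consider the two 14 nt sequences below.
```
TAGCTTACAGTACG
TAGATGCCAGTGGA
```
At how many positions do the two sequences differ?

6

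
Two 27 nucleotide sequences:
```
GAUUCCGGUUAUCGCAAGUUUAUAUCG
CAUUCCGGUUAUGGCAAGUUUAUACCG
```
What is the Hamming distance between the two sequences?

3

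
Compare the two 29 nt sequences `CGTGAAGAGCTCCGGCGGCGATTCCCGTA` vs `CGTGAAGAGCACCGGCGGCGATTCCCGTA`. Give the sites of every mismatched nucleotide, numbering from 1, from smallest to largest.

11

Differences at site 11 (T→A).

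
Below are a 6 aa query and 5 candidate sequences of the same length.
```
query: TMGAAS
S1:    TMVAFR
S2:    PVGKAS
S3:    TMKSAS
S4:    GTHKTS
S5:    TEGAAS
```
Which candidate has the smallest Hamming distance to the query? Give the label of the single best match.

S5

S1 differs at 3 residues; S2 differs at 3 residues; S3 differs at 2 residues; S4 differs at 5 residues; S5 differs at 1 residue. The closest is S5.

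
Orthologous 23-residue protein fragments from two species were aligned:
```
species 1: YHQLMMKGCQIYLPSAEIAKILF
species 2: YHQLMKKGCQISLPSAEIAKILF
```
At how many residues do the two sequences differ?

The sequences differ at residues 6, 12 (1-based) — 2 in total.

2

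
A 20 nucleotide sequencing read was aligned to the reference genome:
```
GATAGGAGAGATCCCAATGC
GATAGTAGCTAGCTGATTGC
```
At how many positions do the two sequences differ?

The sequences differ at positions 6, 9, 10, 12, 14, 15, 17 (1-based) — 7 in total.

7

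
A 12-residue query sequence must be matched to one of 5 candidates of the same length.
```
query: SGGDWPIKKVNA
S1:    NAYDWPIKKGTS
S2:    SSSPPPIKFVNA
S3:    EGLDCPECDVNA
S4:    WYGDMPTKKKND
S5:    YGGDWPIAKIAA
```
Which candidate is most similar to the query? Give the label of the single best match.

S5

Hamming distances to query — S1: 6; S2: 5; S3: 6; S4: 6; S5: 4.
Smallest is S5 with 4 mismatches.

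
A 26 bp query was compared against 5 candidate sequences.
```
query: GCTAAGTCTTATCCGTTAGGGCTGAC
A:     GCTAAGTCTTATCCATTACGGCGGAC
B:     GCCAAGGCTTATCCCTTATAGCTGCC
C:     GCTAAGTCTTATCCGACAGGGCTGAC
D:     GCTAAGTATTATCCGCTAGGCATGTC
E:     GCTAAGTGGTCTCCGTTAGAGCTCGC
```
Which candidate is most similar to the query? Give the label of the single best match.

C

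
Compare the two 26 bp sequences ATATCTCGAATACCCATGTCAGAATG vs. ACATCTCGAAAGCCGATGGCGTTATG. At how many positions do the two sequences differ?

Comparing position by position, 8 positions differ: 2 (T/C), 11 (T/A), 12 (A/G), 15 (C/G), 19 (T/G), 21 (A/G), 22 (G/T), 23 (A/T).

8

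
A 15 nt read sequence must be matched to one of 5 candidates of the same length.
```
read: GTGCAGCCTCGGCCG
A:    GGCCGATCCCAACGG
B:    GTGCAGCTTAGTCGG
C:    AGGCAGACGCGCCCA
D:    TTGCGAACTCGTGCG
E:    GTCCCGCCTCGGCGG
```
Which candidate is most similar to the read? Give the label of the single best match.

E

A differs at 9 positions; B differs at 4 positions; C differs at 6 positions; D differs at 6 positions; E differs at 3 positions. The closest is E.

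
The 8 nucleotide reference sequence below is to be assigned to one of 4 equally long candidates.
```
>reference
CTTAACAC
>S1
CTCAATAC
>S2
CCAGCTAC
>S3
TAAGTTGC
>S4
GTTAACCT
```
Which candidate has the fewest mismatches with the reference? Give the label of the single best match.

S1

Hamming distances to reference — S1: 2; S2: 5; S3: 7; S4: 3.
Smallest is S1 with 2 mismatches.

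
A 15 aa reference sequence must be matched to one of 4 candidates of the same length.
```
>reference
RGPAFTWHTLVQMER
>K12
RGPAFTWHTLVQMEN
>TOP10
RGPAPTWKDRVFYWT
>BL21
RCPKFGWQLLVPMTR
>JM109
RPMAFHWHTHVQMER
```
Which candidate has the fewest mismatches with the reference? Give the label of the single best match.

Hamming distances to reference — K12: 1; TOP10: 8; BL21: 7; JM109: 4.
Smallest is K12 with 1 mismatch.

K12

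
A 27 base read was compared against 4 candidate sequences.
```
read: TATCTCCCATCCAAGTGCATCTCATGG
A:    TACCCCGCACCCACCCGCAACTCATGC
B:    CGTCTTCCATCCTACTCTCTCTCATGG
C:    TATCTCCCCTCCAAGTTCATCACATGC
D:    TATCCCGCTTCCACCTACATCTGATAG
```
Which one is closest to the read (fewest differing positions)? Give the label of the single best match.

C

A differs at 9 positions; B differs at 8 positions; C differs at 4 positions; D differs at 8 positions. The closest is C.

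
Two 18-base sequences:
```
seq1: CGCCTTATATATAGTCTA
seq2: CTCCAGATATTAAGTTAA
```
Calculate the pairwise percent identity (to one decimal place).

61.1%

7 positions differ (2, 5, 6, 11, 12, 16, 17), so 11 of 18 match: 11/18 = 61.11%.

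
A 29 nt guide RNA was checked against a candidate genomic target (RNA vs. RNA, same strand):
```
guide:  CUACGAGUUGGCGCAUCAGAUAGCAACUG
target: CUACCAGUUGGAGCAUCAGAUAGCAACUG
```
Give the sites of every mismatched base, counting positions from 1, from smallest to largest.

Differences at site 5 (G→C), site 12 (C→A).

5, 12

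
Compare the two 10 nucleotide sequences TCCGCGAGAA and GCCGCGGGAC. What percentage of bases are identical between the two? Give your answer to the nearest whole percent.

3 positions differ (1, 7, 10), so 7 of 10 match: 7/10 = 70%.

70%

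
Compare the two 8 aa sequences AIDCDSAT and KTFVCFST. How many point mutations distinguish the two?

Comparing position by position, 7 positions differ: 1 (A/K), 2 (I/T), 3 (D/F), 4 (C/V), 5 (D/C), 6 (S/F), 7 (A/S).

7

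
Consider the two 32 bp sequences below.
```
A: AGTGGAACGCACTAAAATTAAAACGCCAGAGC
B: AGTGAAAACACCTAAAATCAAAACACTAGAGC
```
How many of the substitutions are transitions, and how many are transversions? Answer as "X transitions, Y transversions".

Mismatches (1-based):
base 5: G→A (purine→purine, transition)
base 8: C→A (pyrimidine→purine, transversion)
base 9: G→C (purine→pyrimidine, transversion)
base 10: C→A (pyrimidine→purine, transversion)
base 11: A→C (purine→pyrimidine, transversion)
base 19: T→C (pyrimidine→pyrimidine, transition)
base 25: G→A (purine→purine, transition)
base 27: C→T (pyrimidine→pyrimidine, transition)

4 transitions, 4 transversions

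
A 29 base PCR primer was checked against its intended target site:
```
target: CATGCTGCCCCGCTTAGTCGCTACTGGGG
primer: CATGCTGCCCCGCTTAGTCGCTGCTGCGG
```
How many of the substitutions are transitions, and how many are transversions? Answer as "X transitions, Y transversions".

1 transition, 1 transversion

Mismatches (1-based):
base 23: A→G (purine→purine, transition)
base 27: G→C (purine→pyrimidine, transversion)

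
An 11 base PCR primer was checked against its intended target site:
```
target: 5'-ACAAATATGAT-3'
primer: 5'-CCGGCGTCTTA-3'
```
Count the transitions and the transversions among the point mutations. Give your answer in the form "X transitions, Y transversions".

Transitions (purine↔purine or pyrimidine↔pyrimidine): 3 A→G, 4 A→G, 8 T→C.
Transversions (purine↔pyrimidine): 1 A→C, 5 A→C, 6 T→G, 7 A→T, 9 G→T, 10 A→T, 11 T→A.

3 transitions, 7 transversions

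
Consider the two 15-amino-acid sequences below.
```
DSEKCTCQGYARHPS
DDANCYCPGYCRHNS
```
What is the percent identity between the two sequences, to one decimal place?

53.3%

7 positions differ (2, 3, 4, 6, 8, 11, 14), so 8 of 15 match: 8/15 = 53.33%.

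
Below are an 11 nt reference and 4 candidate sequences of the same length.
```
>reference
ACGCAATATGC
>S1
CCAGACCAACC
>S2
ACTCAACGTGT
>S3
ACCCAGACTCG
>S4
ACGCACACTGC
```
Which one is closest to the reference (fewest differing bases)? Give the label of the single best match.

S4

Hamming distances to reference — S1: 7; S2: 4; S3: 6; S4: 3.
Smallest is S4 with 3 mismatches.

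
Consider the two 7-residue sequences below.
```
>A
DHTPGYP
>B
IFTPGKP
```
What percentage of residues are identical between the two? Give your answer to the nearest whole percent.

57%

Mismatches at positions 1, 2, 6 (1-based): 3 of 7.
Identical positions: 4/7 = 57.14% → 57%.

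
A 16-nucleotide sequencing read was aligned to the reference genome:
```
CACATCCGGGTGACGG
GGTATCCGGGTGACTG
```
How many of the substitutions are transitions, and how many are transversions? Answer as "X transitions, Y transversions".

2 transitions, 2 transversions

Mismatches (1-based):
position 1: C→G (pyrimidine→purine, transversion)
position 2: A→G (purine→purine, transition)
position 3: C→T (pyrimidine→pyrimidine, transition)
position 15: G→T (purine→pyrimidine, transversion)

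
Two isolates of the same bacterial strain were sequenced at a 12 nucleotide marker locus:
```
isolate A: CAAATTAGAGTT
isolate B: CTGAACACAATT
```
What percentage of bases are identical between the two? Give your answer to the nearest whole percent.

50%

Mismatches at positions 2, 3, 5, 6, 8, 10 (1-based): 6 of 12.
Identical positions: 6/12 = 50% → 50%.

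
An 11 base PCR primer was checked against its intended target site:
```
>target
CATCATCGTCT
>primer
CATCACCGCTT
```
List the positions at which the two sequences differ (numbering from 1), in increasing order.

Scanning 1-based: 6: T/C; 9: T/C; 10: C/T.

6, 9, 10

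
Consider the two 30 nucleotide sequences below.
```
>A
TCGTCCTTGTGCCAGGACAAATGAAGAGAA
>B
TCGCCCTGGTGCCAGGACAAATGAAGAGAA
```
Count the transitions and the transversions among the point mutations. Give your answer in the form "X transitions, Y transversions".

1 transition, 1 transversion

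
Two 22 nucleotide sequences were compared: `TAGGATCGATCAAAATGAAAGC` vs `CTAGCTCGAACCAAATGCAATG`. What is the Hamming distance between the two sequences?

The sequences differ at bases 1, 2, 3, 5, 10, 12, 18, 21, 22 (1-based) — 9 in total.

9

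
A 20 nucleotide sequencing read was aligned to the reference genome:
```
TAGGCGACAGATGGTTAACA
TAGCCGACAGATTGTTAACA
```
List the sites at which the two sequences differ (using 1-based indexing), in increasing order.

4, 13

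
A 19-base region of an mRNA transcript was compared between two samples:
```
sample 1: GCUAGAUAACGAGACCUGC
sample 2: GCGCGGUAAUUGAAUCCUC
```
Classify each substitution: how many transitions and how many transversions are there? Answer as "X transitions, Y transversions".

Mismatches (1-based):
position 3: U→G (pyrimidine→purine, transversion)
position 4: A→C (purine→pyrimidine, transversion)
position 6: A→G (purine→purine, transition)
position 10: C→U (pyrimidine→pyrimidine, transition)
position 11: G→U (purine→pyrimidine, transversion)
position 12: A→G (purine→purine, transition)
position 13: G→A (purine→purine, transition)
position 15: C→U (pyrimidine→pyrimidine, transition)
position 17: U→C (pyrimidine→pyrimidine, transition)
position 18: G→U (purine→pyrimidine, transversion)

6 transitions, 4 transversions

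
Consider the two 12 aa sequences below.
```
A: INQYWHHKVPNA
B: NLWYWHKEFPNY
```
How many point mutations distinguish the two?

7

The sequences differ at residues 1, 2, 3, 7, 8, 9, 12 (1-based) — 7 in total.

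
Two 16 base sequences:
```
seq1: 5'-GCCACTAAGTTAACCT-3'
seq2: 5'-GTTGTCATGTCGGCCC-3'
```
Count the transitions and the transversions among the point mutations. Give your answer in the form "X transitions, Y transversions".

9 transitions, 1 transversion

Transitions (purine↔purine or pyrimidine↔pyrimidine): 2 C→T, 3 C→T, 4 A→G, 5 C→T, 6 T→C, 11 T→C, 12 A→G, 13 A→G, 16 T→C.
Transversions (purine↔pyrimidine): 8 A→T.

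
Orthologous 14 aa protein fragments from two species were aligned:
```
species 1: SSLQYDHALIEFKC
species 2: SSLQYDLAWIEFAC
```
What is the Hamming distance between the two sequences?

Comparing position by position, 3 residues differ: 7 (H/L), 9 (L/W), 13 (K/A).

3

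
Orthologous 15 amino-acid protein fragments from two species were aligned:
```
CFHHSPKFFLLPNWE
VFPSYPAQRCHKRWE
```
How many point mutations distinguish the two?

11

Comparing position by position, 11 residues differ: 1 (C/V), 3 (H/P), 4 (H/S), 5 (S/Y), 7 (K/A), 8 (F/Q), 9 (F/R), 10 (L/C), 11 (L/H), 12 (P/K), 13 (N/R).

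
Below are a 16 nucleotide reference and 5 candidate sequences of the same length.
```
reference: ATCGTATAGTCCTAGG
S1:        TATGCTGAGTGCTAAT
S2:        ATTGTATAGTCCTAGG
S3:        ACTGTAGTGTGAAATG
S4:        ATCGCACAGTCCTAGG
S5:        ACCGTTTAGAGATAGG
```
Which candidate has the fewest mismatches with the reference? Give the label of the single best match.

Hamming distances to reference — S1: 9; S2: 1; S3: 8; S4: 2; S5: 5.
Smallest is S2 with 1 mismatch.

S2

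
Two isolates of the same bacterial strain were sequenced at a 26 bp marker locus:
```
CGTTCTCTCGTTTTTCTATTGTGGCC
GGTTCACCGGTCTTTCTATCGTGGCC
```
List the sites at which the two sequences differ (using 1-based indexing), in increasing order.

Scanning 1-based: 1: C/G; 6: T/A; 8: T/C; 9: C/G; 12: T/C; 20: T/C.

1, 6, 8, 9, 12, 20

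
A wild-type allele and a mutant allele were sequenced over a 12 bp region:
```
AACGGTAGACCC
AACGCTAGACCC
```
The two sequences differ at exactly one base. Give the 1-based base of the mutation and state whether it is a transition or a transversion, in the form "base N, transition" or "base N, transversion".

base 5, transversion

The sequences differ only at base 5: G→C (purine→pyrimidine), a transversion.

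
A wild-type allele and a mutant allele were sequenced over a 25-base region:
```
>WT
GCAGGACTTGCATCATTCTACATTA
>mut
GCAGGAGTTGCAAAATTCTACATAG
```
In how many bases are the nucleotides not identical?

The sequences differ at bases 7, 13, 14, 24, 25 (1-based) — 5 in total.

5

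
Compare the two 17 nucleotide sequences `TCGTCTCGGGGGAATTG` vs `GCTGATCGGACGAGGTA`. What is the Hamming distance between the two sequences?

The sequences differ at positions 1, 3, 4, 5, 10, 11, 14, 15, 17 (1-based) — 9 in total.

9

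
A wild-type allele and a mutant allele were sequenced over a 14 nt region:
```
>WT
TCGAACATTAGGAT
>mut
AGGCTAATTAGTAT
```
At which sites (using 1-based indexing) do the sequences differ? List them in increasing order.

1, 2, 4, 5, 6, 12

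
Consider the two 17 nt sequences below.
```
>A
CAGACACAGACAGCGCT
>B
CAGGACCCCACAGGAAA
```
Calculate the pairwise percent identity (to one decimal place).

47.1%

9 positions differ (4, 5, 6, 8, 9, 14, 15, 16, 17), so 8 of 17 match: 8/17 = 47.06%.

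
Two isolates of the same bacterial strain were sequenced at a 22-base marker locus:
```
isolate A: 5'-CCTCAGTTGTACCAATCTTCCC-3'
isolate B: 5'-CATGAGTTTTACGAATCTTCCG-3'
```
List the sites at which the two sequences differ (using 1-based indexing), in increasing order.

Scanning 1-based: 2: C/A; 4: C/G; 9: G/T; 13: C/G; 22: C/G.

2, 4, 9, 13, 22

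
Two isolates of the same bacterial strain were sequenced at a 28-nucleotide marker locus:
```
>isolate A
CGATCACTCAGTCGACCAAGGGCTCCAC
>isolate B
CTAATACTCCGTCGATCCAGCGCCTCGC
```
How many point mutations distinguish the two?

Comparing position by position, 10 sites differ: 2 (G/T), 4 (T/A), 5 (C/T), 10 (A/C), 16 (C/T), 18 (A/C), 21 (G/C), 24 (T/C), 25 (C/T), 27 (A/G).

10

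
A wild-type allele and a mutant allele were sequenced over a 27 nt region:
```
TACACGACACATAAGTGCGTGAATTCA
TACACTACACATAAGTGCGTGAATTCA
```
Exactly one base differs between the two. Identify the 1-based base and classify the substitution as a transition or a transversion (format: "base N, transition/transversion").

base 6, transversion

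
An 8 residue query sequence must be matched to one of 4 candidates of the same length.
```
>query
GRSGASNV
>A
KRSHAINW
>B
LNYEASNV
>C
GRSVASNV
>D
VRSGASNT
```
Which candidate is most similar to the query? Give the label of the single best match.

C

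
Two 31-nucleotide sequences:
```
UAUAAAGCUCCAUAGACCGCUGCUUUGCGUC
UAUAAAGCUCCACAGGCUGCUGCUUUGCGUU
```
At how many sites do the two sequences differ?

Comparing position by position, 4 sites differ: 13 (U/C), 16 (A/G), 18 (C/U), 31 (C/U).

4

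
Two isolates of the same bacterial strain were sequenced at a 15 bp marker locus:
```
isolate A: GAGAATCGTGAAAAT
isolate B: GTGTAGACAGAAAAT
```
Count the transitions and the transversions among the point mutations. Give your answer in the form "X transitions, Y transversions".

0 transitions, 6 transversions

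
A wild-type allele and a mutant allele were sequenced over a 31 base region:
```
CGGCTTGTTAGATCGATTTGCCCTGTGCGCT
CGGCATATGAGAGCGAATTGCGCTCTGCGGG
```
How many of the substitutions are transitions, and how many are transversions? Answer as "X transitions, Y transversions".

1 transition, 8 transversions

Transitions (purine↔purine or pyrimidine↔pyrimidine): 7 G→A.
Transversions (purine↔pyrimidine): 5 T→A, 9 T→G, 13 T→G, 17 T→A, 22 C→G, 25 G→C, 30 C→G, 31 T→G.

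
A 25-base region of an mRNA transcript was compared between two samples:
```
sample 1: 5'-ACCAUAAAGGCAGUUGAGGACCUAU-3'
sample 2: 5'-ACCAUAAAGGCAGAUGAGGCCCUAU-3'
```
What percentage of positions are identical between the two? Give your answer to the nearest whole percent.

92%

2 positions differ (14, 20), so 23 of 25 match: 23/25 = 92%.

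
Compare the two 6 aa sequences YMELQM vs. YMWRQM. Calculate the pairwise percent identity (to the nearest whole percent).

Mismatches at positions 3, 4 (1-based): 2 of 6.
Identical positions: 4/6 = 66.67% → 67%.

67%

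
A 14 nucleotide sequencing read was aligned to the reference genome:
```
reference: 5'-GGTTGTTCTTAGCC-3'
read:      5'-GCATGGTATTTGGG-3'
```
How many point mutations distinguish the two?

Comparing position by position, 7 sites differ: 2 (G/C), 3 (T/A), 6 (T/G), 8 (C/A), 11 (A/T), 13 (C/G), 14 (C/G).

7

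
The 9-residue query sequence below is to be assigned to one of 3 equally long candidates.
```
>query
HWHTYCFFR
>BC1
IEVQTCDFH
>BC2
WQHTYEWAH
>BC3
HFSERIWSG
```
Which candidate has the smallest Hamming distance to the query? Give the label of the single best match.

BC2

BC1 differs at 7 residues; BC2 differs at 6 residues; BC3 differs at 8 residues. The closest is BC2.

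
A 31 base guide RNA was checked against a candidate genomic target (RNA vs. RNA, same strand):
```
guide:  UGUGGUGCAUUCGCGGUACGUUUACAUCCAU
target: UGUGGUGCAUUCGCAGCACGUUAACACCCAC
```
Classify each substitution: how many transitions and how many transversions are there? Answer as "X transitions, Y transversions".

4 transitions, 1 transversion

Transitions (purine↔purine or pyrimidine↔pyrimidine): 15 G→A, 17 U→C, 27 U→C, 31 U→C.
Transversions (purine↔pyrimidine): 23 U→A.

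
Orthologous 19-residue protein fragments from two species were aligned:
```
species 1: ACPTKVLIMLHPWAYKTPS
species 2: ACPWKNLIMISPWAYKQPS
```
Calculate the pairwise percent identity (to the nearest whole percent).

Mismatches at positions 4, 6, 10, 11, 17 (1-based): 5 of 19.
Identical positions: 14/19 = 73.68% → 74%.

74%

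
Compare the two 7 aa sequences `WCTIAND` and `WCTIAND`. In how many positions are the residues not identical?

0

The two sequences are identical at every position.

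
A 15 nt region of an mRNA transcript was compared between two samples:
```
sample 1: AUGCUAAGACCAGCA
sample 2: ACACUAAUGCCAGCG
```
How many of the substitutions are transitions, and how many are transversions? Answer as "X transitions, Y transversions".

Mismatches (1-based):
position 2: U→C (pyrimidine→pyrimidine, transition)
position 3: G→A (purine→purine, transition)
position 8: G→U (purine→pyrimidine, transversion)
position 9: A→G (purine→purine, transition)
position 15: A→G (purine→purine, transition)

4 transitions, 1 transversion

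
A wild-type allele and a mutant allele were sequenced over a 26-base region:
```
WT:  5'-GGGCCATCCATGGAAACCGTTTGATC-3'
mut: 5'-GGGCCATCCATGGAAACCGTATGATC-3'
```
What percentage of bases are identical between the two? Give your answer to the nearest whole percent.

96%

1 position differs (21), so 25 of 26 match: 25/26 = 96.15%.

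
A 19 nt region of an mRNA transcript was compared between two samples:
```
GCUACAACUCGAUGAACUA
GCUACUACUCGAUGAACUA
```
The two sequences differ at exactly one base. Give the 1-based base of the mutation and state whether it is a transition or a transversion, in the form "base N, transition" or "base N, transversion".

base 6, transversion

The sequences differ only at base 6: A→U (purine→pyrimidine), a transversion.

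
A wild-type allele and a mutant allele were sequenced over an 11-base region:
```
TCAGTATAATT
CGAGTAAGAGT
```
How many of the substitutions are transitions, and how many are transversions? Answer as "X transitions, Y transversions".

Transitions (purine↔purine or pyrimidine↔pyrimidine): 1 T→C, 8 A→G.
Transversions (purine↔pyrimidine): 2 C→G, 7 T→A, 10 T→G.

2 transitions, 3 transversions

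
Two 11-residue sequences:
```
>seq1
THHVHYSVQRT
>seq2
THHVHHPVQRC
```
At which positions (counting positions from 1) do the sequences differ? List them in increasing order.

Differences at position 6 (Y→H), position 7 (S→P), position 11 (T→C).

6, 7, 11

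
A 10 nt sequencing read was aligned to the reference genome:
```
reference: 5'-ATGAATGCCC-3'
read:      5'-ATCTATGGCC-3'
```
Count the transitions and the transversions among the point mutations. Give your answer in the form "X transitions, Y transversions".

0 transitions, 3 transversions

Mismatches (1-based):
base 3: G→C (purine→pyrimidine, transversion)
base 4: A→T (purine→pyrimidine, transversion)
base 8: C→G (pyrimidine→purine, transversion)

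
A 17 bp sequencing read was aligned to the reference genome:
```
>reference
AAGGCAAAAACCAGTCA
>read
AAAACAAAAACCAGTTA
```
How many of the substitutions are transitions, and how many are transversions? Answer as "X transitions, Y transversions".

3 transitions, 0 transversions

Transitions (purine↔purine or pyrimidine↔pyrimidine): 3 G→A, 4 G→A, 16 C→T.
Transversions (purine↔pyrimidine): none.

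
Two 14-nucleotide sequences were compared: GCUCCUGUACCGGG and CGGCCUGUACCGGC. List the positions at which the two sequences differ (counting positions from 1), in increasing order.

1, 2, 3, 14

Scanning 1-based: 1: G/C; 2: C/G; 3: U/G; 14: G/C.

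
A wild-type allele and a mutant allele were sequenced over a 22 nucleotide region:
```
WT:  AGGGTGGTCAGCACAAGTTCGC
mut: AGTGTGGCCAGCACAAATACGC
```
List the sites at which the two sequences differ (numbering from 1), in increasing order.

3, 8, 17, 19

Differences at site 3 (G→T), site 8 (T→C), site 17 (G→A), site 19 (T→A).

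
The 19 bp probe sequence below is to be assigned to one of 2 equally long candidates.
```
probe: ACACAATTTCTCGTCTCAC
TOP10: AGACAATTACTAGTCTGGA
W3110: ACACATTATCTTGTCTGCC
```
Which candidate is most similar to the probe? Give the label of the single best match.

Hamming distances to probe — TOP10: 6; W3110: 5.
Smallest is W3110 with 5 mismatches.

W3110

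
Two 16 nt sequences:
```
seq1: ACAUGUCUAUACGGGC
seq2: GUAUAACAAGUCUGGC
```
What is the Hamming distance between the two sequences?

Comparing position by position, 8 sites differ: 1 (A/G), 2 (C/U), 5 (G/A), 6 (U/A), 8 (U/A), 10 (U/G), 11 (A/U), 13 (G/U).

8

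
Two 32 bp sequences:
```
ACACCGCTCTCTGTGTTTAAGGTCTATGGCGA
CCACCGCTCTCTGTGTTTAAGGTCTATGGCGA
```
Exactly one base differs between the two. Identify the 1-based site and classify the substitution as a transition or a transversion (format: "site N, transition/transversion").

site 1, transversion

Site 1 changes A→C. A is a purine and C is a pyrimidine, so this is a transversion.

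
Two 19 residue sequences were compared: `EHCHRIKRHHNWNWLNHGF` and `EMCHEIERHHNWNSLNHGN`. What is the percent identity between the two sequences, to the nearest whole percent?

74%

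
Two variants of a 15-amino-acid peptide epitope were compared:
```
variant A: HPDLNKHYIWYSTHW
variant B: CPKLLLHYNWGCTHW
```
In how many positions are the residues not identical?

7

Comparing position by position, 7 positions differ: 1 (H/C), 3 (D/K), 5 (N/L), 6 (K/L), 9 (I/N), 11 (Y/G), 12 (S/C).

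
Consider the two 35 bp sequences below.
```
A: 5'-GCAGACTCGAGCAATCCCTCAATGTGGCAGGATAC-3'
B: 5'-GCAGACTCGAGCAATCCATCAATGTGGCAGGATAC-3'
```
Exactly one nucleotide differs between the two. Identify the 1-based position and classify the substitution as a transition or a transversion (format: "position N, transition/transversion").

Position 18 changes C→A. C is a pyrimidine and A is a purine, so this is a transversion.

position 18, transversion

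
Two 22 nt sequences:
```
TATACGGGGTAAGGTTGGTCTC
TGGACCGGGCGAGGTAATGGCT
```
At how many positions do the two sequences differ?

12

Comparing position by position, 12 positions differ: 2 (A/G), 3 (T/G), 6 (G/C), 10 (T/C), 11 (A/G), 16 (T/A), 17 (G/A), 18 (G/T), 19 (T/G), 20 (C/G), 21 (T/C), 22 (C/T).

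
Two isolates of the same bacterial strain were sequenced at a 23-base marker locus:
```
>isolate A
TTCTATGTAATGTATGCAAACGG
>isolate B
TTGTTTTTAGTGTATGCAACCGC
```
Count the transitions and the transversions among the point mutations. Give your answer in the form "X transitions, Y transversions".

1 transition, 5 transversions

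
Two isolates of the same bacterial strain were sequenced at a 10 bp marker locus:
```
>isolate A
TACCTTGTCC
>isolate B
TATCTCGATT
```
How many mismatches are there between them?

Mismatches (1-based): base 3: C→T; base 6: T→C; base 8: T→A; base 9: C→T; base 10: C→T.

5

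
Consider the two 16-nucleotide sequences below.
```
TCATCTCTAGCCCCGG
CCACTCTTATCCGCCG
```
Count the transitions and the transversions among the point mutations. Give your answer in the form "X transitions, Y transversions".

5 transitions, 3 transversions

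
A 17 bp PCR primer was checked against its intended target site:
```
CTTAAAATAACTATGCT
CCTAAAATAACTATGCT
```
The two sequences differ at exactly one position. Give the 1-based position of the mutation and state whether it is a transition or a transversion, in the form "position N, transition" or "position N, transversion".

position 2, transition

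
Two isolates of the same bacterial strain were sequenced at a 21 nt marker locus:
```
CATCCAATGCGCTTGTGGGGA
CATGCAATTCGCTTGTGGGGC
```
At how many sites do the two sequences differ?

Comparing position by position, 3 sites differ: 4 (C/G), 9 (G/T), 21 (A/C).

3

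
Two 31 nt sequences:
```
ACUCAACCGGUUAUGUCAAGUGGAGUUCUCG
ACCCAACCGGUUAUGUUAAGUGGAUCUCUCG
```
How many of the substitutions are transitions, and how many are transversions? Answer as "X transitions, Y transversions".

Transitions (purine↔purine or pyrimidine↔pyrimidine): 3 U→C, 17 C→U, 26 U→C.
Transversions (purine↔pyrimidine): 25 G→U.

3 transitions, 1 transversion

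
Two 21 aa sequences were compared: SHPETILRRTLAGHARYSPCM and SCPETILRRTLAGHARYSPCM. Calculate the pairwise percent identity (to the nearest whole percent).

1 position differs (2), so 20 of 21 match: 20/21 = 95.24%.

95%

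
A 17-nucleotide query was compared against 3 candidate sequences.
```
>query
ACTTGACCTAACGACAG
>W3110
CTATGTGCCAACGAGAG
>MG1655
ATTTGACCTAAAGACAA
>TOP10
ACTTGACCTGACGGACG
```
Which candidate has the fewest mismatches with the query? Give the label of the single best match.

MG1655

Hamming distances to query — W3110: 7; MG1655: 3; TOP10: 4.
Smallest is MG1655 with 3 mismatches.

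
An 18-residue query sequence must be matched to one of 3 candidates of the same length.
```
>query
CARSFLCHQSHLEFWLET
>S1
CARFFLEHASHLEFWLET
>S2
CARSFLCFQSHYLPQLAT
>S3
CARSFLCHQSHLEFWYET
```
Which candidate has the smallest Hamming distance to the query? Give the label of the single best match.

S3

Hamming distances to query — S1: 3; S2: 6; S3: 1.
Smallest is S3 with 1 mismatch.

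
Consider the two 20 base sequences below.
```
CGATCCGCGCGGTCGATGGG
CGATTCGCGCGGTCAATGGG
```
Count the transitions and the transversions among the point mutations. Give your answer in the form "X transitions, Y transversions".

2 transitions, 0 transversions

Mismatches (1-based):
base 5: C→T (pyrimidine→pyrimidine, transition)
base 15: G→A (purine→purine, transition)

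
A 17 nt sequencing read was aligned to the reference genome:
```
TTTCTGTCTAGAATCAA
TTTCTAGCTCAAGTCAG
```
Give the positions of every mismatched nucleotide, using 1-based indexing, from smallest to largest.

Differences at position 6 (G→A), position 7 (T→G), position 10 (A→C), position 11 (G→A), position 13 (A→G), position 17 (A→G).

6, 7, 10, 11, 13, 17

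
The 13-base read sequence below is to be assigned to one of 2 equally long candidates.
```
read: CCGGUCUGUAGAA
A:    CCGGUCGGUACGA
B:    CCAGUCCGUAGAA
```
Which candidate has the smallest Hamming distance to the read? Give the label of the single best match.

A differs at 3 sites; B differs at 2 sites. The closest is B.

B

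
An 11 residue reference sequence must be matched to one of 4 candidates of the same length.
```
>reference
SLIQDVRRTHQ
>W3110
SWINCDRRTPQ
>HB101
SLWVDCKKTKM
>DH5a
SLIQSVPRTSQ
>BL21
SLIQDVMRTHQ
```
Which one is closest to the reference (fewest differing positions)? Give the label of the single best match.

BL21

Hamming distances to reference — W3110: 5; HB101: 7; DH5a: 3; BL21: 1.
Smallest is BL21 with 1 mismatch.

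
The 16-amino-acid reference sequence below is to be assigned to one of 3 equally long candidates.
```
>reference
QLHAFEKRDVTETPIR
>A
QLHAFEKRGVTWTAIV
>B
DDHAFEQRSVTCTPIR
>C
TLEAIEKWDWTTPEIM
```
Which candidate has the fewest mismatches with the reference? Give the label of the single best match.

Hamming distances to reference — A: 4; B: 5; C: 9.
Smallest is A with 4 mismatches.

A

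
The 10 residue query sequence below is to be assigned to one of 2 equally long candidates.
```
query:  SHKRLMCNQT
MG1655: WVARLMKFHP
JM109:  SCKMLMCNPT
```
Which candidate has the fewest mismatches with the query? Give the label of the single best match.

MG1655 differs at 7 residues; JM109 differs at 3 residues. The closest is JM109.

JM109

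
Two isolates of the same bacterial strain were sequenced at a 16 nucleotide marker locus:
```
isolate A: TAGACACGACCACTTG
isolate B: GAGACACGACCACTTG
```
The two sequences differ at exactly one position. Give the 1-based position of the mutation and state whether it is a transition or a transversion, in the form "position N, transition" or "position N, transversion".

Position 1 changes T→G. T is a pyrimidine and G is a purine, so this is a transversion.

position 1, transversion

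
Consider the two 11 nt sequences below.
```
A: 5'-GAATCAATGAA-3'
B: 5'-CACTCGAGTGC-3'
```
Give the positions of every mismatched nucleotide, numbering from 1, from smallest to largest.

1, 3, 6, 8, 9, 10, 11

Differences at position 1 (G→C), position 3 (A→C), position 6 (A→G), position 8 (T→G), position 9 (G→T), position 10 (A→G), position 11 (A→C).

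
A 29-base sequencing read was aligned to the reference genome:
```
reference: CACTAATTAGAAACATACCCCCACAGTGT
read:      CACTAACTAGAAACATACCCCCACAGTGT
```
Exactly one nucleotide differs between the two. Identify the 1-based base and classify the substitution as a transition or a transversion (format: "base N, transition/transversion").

base 7, transition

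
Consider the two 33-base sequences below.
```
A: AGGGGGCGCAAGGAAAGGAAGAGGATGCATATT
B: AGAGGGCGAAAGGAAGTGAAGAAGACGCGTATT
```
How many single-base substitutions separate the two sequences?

7

The sequences differ at bases 3, 9, 16, 17, 23, 26, 29 (1-based) — 7 in total.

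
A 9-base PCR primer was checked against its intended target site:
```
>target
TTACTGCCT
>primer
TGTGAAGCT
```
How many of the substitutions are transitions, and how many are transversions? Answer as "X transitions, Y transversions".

1 transition, 5 transversions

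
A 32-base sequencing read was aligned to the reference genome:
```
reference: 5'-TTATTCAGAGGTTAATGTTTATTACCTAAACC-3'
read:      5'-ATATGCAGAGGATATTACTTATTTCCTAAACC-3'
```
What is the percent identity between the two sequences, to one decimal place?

Mismatches at positions 1, 5, 12, 15, 17, 18, 24 (1-based): 7 of 32.
Identical positions: 25/32 = 78.12% → 78.1%.

78.1%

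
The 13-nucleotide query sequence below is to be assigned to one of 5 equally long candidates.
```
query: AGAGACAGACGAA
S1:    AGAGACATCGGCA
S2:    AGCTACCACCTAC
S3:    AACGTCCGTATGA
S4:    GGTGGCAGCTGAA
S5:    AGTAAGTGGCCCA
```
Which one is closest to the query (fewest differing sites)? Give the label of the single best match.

Hamming distances to query — S1: 4; S2: 7; S3: 8; S4: 5; S5: 7.
Smallest is S1 with 4 mismatches.

S1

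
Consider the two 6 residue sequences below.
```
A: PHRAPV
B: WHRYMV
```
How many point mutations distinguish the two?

3

The sequences differ at positions 1, 4, 5 (1-based) — 3 in total.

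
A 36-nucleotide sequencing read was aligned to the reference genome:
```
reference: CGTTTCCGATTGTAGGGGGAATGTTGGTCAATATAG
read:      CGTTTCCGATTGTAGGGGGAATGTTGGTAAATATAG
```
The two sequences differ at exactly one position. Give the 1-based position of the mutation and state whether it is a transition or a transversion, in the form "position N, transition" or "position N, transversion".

The sequences differ only at position 29: C→A (pyrimidine→purine), a transversion.

position 29, transversion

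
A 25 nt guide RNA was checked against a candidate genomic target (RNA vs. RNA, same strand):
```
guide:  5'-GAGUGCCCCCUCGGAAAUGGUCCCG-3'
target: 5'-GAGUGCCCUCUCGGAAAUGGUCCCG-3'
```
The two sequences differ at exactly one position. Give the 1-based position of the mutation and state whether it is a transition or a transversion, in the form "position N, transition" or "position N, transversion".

Position 9 changes C→U. C is a pyrimidine and U is a pyrimidine, so this is a transition.

position 9, transition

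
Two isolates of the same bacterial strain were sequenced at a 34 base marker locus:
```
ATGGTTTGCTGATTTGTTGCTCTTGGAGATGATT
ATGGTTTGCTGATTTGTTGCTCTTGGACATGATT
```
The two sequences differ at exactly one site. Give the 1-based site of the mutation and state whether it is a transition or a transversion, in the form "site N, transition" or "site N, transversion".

site 28, transversion

Site 28 changes G→C. G is a purine and C is a pyrimidine, so this is a transversion.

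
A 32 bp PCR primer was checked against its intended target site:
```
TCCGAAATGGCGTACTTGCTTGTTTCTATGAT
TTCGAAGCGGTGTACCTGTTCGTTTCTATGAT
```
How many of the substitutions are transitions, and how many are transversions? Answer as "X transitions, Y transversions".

7 transitions, 0 transversions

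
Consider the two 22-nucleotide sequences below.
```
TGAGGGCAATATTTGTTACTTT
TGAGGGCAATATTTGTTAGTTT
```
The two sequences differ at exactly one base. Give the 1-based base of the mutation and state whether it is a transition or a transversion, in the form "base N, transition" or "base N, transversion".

base 19, transversion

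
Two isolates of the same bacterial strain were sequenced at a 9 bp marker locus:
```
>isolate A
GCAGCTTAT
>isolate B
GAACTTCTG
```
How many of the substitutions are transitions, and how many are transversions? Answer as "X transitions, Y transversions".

2 transitions, 4 transversions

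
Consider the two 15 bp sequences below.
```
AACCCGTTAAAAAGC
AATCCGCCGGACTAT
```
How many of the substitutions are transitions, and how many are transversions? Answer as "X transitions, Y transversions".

7 transitions, 2 transversions

Mismatches (1-based):
site 3: C→T (pyrimidine→pyrimidine, transition)
site 7: T→C (pyrimidine→pyrimidine, transition)
site 8: T→C (pyrimidine→pyrimidine, transition)
site 9: A→G (purine→purine, transition)
site 10: A→G (purine→purine, transition)
site 12: A→C (purine→pyrimidine, transversion)
site 13: A→T (purine→pyrimidine, transversion)
site 14: G→A (purine→purine, transition)
site 15: C→T (pyrimidine→pyrimidine, transition)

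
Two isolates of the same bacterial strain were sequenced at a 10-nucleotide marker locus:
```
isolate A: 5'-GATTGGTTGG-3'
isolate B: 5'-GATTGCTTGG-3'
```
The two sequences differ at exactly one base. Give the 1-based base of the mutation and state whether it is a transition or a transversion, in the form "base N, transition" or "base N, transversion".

The sequences differ only at base 6: G→C (purine→pyrimidine), a transversion.

base 6, transversion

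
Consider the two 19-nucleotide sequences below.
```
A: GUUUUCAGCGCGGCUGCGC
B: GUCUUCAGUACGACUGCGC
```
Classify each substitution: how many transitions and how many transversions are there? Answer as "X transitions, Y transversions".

4 transitions, 0 transversions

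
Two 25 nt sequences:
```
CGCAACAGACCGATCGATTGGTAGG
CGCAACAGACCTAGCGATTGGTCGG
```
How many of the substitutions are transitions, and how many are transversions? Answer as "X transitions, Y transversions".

Transitions (purine↔purine or pyrimidine↔pyrimidine): none.
Transversions (purine↔pyrimidine): 12 G→T, 14 T→G, 23 A→C.

0 transitions, 3 transversions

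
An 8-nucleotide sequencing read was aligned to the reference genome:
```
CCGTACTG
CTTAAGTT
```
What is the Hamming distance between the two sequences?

5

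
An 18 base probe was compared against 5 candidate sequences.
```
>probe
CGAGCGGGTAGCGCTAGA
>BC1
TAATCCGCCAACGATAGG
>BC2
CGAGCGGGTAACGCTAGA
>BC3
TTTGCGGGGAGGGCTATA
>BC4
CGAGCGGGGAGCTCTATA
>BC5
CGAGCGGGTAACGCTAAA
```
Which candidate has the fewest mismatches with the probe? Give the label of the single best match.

BC2

BC1 differs at 9 sites; BC2 differs at 1 site; BC3 differs at 6 sites; BC4 differs at 3 sites; BC5 differs at 2 sites. The closest is BC2.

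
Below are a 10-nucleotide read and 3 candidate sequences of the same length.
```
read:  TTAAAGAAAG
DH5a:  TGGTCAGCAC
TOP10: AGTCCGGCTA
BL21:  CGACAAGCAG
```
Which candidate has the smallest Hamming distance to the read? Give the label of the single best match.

BL21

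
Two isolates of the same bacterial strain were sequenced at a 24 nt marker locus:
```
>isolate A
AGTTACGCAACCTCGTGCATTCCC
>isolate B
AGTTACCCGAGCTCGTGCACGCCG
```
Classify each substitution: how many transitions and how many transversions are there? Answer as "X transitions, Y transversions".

2 transitions, 4 transversions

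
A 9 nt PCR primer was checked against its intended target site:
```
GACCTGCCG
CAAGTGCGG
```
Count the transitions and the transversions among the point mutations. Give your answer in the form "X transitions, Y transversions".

0 transitions, 4 transversions

Mismatches (1-based):
base 1: G→C (purine→pyrimidine, transversion)
base 3: C→A (pyrimidine→purine, transversion)
base 4: C→G (pyrimidine→purine, transversion)
base 8: C→G (pyrimidine→purine, transversion)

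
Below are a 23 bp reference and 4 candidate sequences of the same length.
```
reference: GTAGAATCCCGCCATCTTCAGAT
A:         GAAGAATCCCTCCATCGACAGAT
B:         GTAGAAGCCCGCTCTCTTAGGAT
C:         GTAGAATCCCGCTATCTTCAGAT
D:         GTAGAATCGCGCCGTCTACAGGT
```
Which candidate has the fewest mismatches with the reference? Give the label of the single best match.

A differs at 4 sites; B differs at 5 sites; C differs at 1 site; D differs at 4 sites. The closest is C.

C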